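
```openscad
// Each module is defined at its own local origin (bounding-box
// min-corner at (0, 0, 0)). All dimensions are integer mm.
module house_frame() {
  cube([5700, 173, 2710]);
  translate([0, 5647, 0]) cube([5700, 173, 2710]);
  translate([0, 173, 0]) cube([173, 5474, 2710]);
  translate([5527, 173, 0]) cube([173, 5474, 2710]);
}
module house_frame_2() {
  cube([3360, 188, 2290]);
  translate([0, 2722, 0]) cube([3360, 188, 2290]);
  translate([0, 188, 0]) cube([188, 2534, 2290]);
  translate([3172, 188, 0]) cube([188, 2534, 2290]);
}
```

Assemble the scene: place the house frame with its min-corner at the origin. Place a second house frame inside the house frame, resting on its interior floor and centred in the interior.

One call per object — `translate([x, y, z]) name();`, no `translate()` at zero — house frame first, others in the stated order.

house_frame();
translate([1170, 1455, 0]) house_frame_2();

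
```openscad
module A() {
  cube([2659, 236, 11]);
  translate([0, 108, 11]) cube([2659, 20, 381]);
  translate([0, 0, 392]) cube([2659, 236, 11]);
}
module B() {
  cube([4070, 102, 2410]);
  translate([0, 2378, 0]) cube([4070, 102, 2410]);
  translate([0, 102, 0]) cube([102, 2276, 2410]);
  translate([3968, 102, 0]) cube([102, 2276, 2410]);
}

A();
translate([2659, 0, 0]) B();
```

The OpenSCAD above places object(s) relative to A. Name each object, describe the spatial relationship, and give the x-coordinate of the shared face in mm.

A is an I-beam. B is a house frame. The house frame is against the I-beam's +x side, with their −y faces flush. The x-coordinate of the shared face is 2659 mm.

The I-beam's +x face and the house frame's −x face are both at x = 2659 mm.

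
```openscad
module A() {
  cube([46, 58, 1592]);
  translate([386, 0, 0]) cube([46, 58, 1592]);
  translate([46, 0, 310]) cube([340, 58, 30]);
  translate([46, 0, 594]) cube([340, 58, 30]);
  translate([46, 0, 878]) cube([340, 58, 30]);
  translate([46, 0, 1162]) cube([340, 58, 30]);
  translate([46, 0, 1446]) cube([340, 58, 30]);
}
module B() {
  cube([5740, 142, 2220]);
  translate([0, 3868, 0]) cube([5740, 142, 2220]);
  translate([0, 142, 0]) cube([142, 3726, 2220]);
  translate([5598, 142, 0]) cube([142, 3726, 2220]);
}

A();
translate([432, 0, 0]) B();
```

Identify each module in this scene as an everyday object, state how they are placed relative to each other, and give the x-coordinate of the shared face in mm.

A is a ladder. B is a house frame. The house frame is against the ladder's +x side, with their −y faces flush. The x-coordinate of the shared face is 432 mm.

The ladder's +x face and the house frame's −x face are both at x = 432 mm.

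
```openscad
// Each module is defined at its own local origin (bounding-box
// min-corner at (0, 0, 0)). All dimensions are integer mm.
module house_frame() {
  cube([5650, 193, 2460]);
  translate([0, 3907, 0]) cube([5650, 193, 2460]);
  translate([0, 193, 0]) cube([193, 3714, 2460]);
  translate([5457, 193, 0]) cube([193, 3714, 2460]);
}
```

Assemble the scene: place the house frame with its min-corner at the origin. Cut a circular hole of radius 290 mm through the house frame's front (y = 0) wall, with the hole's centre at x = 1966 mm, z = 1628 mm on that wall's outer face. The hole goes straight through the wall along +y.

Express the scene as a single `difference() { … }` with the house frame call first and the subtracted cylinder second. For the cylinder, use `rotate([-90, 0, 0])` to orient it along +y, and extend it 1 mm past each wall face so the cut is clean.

difference() {
  house_frame();
  translate([1966, -1, 1628]) rotate([-90, 0, 0]) cylinder(h = 195, r = 290);
}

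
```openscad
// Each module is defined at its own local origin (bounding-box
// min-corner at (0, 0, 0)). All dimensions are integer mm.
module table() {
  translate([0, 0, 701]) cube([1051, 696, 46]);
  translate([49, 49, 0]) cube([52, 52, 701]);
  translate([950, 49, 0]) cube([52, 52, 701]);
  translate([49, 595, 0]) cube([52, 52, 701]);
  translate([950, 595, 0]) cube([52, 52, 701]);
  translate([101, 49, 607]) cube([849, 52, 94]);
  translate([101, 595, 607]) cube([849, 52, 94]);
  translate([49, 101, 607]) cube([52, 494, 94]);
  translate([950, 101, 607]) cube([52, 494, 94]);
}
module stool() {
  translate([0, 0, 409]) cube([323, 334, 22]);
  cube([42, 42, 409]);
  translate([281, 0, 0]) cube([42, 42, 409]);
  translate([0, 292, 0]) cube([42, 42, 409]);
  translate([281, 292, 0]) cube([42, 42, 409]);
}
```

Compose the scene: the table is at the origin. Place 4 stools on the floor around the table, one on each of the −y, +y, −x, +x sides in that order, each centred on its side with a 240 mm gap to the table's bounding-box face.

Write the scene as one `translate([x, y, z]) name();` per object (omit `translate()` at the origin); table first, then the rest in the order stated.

table();
translate([364, -574, 0]) stool();
translate([364, 936, 0]) stool();
translate([-563, 181, 0]) stool();
translate([1291, 181, 0]) stool();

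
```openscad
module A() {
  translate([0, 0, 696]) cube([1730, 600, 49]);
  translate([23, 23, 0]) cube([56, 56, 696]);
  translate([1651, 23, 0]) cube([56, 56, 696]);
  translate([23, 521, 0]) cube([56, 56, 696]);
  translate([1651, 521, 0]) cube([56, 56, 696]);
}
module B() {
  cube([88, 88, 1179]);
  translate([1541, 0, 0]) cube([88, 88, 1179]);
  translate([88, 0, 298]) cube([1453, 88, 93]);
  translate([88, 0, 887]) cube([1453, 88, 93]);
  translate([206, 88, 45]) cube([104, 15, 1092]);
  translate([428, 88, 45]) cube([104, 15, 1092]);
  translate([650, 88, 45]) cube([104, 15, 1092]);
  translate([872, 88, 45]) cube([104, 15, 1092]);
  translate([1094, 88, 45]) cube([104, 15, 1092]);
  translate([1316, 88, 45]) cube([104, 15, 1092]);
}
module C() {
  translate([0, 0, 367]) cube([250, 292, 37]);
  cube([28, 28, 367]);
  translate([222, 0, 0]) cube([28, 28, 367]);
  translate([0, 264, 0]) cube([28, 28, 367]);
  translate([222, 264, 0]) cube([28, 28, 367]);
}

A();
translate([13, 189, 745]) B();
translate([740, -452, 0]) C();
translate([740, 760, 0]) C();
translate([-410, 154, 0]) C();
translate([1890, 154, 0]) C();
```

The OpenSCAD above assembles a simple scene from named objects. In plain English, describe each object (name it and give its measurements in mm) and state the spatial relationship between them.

A is a table: top 1730 mm (x) × 600 mm (y), 49 mm thick, upper face at z = 745 mm, on four 56×56 mm square legs, each inset 23 mm from the nearest pair of top edges, running from z = 0 to the bottom of the top.

B is a fence section. Two 88×88 mm posts, 1179 mm tall, stand on the floor with a clear span of 1453 mm between their inner faces. Two horizontal rails of 88×93 mm section span the gap between the posts with their undersides at z = 298 mm and z = 887 mm, flush with the posts' −y face. 6 pickets, each 104 mm wide, 15 mm thick and 1092 mm tall, are fixed to the +y face of the rails with their bottoms at z = 45 mm, evenly spaced across the span with equal gaps (rounded down to the nearest mm) at the −x end and between each pair — any rounding remainder accumulates at the +x end.

C is a simple wooden stool: a rectangular seat 250 mm (x) by 292 mm (y), 37 mm thick, top face at z = 404 mm, on four square legs, each 28×28 mm in cross-section. The legs rest on z = 0, each flush with a corner of the seat.

The fence section is on top of the table. Four stools sit around the table at the −y, +y, −x, +x sides.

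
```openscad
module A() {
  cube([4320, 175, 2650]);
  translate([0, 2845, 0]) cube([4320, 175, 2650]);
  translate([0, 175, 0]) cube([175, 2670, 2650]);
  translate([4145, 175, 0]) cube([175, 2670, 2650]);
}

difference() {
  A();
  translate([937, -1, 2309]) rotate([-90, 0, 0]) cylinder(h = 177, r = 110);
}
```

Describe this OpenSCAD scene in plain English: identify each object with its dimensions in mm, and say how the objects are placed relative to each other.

A is a box-shaped house frame (walls only): outside footprint 4320×3020 mm, wall height 2650 mm, wall thickness 175 mm. The two y-facing walls run the full x-width; the two x-facing walls fit between the inner faces of the y-facing walls.

The house frame has a circular hole of radius 110 mm through its front wall, centred at (x = 937, z = 2309).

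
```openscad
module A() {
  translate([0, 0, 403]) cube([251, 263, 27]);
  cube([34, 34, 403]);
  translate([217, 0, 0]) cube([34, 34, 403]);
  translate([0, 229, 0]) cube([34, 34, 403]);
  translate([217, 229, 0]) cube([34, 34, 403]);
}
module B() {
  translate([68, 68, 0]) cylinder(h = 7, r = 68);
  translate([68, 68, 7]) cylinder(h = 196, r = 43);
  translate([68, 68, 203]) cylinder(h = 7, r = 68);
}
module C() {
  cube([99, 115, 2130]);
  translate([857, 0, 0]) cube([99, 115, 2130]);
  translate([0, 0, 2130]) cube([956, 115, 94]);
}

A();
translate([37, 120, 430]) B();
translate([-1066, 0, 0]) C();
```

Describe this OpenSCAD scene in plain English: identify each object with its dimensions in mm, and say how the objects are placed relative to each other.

A is a four-legged stool. The seat is 251×263 mm, 27 mm thick, top at z = 430 mm. It stands on four square legs, each 34×34 mm in cross-section, from z = 0 to the seat underside, each flush with a corner of the seat.

B is a spool: two coaxial disc flanges of radius 68 mm and thickness 7 mm, joined by a core cylinder of radius 43 mm and height 196 mm. The lower flange rests on z = 0 and the three cylinders share a vertical axis.

C is a rectangular door frame: two vertical jambs of 99×115 mm section, 2130 mm tall, with a clear opening 758 mm wide between their inner faces. A header 94 mm tall and 115 mm deep lies on top of the jambs and spans the full outside width.

The spool is on top of the stool. The door frame is on the floor beside the stool on its −x side.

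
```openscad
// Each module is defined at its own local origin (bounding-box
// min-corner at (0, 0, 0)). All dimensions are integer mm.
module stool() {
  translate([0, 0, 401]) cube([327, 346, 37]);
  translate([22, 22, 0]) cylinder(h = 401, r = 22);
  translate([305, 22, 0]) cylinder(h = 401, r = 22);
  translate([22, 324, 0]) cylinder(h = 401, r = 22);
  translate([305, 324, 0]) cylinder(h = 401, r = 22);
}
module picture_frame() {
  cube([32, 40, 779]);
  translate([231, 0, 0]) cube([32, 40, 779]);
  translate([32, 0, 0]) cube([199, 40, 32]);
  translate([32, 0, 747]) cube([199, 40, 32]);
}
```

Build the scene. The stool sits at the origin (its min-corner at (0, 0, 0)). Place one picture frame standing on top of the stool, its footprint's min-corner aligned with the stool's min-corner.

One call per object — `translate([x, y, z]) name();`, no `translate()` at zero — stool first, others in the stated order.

stool();
translate([0, 0, 438]) picture_frame();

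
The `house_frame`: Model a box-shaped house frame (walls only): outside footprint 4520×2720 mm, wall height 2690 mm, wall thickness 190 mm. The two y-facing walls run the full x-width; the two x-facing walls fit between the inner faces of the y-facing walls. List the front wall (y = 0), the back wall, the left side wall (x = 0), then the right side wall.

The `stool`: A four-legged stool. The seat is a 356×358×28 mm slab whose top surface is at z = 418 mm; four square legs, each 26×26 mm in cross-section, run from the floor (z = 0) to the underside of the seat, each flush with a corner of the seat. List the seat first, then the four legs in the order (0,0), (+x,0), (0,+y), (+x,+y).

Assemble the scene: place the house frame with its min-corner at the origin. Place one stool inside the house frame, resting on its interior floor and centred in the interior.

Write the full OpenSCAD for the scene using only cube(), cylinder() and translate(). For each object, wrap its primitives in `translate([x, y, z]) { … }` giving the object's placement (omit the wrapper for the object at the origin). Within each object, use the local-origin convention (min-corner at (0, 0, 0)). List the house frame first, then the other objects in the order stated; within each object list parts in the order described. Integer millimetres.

cube([4520, 190, 2690]);
translate([0, 2530, 0]) cube([4520, 190, 2690]);
translate([0, 190, 0]) cube([190, 2340, 2690]);
translate([4330, 190, 0]) cube([190, 2340, 2690]);
translate([2082, 1181, 0]) {
  translate([0, 0, 390]) cube([356, 358, 28]);
  cube([26, 26, 390]);
  translate([330, 0, 0]) cube([26, 26, 390]);
  translate([0, 332, 0]) cube([26, 26, 390]);
  translate([330, 332, 0]) cube([26, 26, 390]);
}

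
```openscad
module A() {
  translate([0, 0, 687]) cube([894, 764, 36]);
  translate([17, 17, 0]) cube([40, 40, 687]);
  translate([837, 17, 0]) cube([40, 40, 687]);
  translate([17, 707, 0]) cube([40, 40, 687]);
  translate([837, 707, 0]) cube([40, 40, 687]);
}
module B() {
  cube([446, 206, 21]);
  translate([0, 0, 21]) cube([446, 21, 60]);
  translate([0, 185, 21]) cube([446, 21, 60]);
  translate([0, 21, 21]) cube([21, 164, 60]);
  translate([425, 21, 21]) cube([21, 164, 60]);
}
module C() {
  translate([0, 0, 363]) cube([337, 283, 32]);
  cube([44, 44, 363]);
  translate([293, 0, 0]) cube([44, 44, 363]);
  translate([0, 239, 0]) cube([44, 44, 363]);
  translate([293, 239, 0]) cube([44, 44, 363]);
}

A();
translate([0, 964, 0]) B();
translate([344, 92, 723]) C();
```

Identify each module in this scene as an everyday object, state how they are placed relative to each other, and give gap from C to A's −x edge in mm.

The stool's min-x is at 344; the table's min-x is 0; gap = 344 mm.

A is a table. B is an open box. C is a stool. The open box is on the floor beside the table on its +y side. The stool is on top of the table. The gap from the stool to the table's −x edge is 344 mm.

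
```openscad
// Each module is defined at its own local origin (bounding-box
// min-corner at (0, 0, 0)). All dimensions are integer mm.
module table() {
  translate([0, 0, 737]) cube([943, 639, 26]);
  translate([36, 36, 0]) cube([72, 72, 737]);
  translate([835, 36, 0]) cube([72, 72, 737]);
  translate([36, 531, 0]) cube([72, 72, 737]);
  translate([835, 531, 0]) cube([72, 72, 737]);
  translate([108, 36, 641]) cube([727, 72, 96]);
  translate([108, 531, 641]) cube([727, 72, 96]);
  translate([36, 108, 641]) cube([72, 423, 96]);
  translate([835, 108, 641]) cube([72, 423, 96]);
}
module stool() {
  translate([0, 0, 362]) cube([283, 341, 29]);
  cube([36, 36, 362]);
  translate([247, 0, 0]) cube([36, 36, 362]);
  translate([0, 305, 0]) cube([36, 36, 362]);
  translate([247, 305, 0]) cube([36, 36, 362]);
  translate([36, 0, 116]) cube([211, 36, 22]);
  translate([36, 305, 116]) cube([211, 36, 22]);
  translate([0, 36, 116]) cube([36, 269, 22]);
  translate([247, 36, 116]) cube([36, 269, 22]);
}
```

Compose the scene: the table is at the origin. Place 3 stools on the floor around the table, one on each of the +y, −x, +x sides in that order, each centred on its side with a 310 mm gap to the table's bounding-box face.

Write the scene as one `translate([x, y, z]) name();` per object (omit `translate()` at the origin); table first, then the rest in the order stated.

table();
translate([330, 949, 0]) stool();
translate([-593, 149, 0]) stool();
translate([1253, 149, 0]) stool();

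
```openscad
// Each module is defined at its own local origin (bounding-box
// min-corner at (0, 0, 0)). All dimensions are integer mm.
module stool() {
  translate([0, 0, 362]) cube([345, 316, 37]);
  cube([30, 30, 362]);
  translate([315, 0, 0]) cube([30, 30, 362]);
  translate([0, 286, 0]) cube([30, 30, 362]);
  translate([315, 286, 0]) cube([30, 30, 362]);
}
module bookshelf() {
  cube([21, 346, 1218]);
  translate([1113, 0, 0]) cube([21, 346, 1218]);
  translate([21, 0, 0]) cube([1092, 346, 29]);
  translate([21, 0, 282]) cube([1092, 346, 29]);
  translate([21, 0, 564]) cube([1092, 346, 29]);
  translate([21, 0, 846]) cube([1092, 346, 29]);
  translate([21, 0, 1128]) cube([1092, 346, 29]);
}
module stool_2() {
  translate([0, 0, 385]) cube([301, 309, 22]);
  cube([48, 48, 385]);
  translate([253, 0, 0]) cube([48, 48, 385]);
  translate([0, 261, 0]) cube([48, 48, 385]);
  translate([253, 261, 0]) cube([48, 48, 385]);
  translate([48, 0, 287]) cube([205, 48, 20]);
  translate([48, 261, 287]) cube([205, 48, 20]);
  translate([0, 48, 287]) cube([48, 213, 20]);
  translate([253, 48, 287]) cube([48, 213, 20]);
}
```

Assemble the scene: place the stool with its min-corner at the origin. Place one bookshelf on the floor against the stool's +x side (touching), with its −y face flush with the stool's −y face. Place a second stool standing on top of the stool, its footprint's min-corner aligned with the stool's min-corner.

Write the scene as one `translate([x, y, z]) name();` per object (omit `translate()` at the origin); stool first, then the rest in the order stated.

stool();
translate([345, 0, 0]) bookshelf();
translate([0, 0, 399]) stool_2();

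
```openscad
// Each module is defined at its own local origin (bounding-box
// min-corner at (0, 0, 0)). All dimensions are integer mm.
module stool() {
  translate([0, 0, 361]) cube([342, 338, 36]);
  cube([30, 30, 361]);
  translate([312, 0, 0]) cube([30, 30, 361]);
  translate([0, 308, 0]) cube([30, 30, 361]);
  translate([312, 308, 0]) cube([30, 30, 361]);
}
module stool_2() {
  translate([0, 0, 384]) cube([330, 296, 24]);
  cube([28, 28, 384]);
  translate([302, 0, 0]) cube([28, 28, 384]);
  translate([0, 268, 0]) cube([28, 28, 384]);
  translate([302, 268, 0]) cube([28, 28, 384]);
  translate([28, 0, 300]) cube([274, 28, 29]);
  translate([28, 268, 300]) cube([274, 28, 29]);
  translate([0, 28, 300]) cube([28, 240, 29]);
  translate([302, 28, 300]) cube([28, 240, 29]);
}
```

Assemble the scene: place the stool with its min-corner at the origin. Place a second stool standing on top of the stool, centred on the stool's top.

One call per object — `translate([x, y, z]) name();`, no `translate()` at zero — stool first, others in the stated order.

stool();
translate([6, 21, 397]) stool_2();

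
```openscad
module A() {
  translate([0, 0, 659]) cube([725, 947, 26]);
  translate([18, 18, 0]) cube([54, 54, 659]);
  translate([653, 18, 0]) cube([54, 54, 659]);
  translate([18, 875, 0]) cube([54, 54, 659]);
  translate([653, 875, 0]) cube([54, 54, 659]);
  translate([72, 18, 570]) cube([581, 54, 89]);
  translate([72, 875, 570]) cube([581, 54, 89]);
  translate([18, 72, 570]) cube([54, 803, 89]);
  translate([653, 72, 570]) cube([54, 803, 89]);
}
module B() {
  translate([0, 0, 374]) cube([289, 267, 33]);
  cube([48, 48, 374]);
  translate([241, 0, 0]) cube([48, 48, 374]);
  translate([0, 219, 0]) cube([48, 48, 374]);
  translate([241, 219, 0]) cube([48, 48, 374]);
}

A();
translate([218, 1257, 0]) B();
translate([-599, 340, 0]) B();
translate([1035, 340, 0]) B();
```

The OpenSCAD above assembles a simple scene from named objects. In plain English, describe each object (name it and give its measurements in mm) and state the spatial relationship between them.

A is a table with a 725×947 mm rectangular top, 26 mm thick, top surface at z = 685 mm, supported by four 54×54 mm square legs, each inset 18 mm from the nearest pair of top edges, running from the floor. Four apron rails, 54 mm thick and 89 mm tall, run between adjacent legs with their top edges flush with the underside of the top and their outer faces flush with the legs' outer faces.

B is a simple wooden stool: a rectangular seat 289 mm (x) by 267 mm (y), 33 mm thick, top face at z = 407 mm, on four square legs, each 48×48 mm in cross-section. The legs rest on z = 0, each flush with a corner of the seat.

Three stools sit around the table at the +y, −x, +x sides.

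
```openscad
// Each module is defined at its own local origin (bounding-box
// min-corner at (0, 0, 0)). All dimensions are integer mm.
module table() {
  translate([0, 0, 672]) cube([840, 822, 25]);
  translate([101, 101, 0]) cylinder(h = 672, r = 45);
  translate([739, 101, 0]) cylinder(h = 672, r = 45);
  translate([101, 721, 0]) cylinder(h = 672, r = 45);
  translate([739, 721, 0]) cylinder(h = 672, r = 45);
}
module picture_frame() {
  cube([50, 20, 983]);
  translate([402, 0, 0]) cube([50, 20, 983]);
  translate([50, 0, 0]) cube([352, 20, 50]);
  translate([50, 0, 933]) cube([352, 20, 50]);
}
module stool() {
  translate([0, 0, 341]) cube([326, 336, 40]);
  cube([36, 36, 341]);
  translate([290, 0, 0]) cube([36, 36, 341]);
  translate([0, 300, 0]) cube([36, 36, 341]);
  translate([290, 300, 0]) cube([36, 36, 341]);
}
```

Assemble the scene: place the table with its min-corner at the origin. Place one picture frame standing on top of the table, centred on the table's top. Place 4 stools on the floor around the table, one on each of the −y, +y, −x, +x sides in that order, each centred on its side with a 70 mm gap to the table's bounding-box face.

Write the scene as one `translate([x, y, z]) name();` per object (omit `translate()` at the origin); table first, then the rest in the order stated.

table();
translate([194, 401, 697]) picture_frame();
translate([257, -406, 0]) stool();
translate([257, 892, 0]) stool();
translate([-396, 243, 0]) stool();
translate([910, 243, 0]) stool();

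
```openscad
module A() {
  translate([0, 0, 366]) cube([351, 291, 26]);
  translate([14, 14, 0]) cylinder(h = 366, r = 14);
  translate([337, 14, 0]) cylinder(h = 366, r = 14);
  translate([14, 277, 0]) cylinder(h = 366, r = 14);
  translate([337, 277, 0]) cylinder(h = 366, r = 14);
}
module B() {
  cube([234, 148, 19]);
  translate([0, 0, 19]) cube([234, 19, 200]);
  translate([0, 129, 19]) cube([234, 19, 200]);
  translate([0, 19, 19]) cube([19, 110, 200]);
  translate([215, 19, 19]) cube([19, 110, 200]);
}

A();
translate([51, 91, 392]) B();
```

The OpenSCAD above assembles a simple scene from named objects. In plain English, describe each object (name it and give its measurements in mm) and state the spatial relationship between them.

A is a four-legged stool. The seat is a 351×291×26 mm slab whose top surface is at z = 392 mm; four round legs, each 28 mm in diameter, run from the floor (z = 0) to the underside of the seat, each leg's axis is inset half a diameter from the nearest pair of seat edges (so the leg's bounding box is flush with the corner).

B is an open-topped rectangular box: outside dimensions 234×148×219 mm, with a uniform wall and base thickness of 19 mm. The base is a full 234×148 slab on the floor; four walls sit on top of the base. The front and back walls (the −y and +y sides) span the full width; the two side walls fit between them.

The open box is on top of the stool.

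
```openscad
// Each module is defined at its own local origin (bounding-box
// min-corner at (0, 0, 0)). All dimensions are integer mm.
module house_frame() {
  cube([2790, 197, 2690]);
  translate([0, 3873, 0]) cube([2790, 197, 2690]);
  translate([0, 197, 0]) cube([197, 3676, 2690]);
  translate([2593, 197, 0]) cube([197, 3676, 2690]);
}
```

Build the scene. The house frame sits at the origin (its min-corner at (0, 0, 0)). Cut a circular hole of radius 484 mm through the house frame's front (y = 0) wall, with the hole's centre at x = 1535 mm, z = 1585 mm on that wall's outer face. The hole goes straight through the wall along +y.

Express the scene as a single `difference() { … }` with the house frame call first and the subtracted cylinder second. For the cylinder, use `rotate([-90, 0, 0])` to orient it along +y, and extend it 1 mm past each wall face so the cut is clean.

difference() {
  house_frame();
  translate([1535, -1, 1585]) rotate([-90, 0, 0]) cylinder(h = 199, r = 484);
}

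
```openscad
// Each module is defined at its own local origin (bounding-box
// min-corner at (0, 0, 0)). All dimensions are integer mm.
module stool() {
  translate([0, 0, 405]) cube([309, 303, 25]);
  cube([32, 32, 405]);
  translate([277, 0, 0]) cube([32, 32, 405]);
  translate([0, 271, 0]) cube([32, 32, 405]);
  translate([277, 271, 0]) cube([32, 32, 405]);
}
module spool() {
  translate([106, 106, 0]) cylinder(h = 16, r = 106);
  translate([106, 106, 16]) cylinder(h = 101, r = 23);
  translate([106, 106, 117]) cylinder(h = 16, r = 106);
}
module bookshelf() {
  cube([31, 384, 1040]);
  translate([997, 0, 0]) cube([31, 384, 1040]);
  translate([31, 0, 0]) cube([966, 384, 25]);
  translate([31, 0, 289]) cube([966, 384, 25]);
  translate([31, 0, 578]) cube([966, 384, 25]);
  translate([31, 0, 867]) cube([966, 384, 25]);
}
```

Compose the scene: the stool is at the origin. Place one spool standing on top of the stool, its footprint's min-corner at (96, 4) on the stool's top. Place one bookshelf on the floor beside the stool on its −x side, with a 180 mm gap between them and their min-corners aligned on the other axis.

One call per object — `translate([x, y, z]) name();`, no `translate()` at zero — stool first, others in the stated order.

stool();
translate([96, 4, 430]) spool();
translate([-1208, 0, 0]) bookshelf();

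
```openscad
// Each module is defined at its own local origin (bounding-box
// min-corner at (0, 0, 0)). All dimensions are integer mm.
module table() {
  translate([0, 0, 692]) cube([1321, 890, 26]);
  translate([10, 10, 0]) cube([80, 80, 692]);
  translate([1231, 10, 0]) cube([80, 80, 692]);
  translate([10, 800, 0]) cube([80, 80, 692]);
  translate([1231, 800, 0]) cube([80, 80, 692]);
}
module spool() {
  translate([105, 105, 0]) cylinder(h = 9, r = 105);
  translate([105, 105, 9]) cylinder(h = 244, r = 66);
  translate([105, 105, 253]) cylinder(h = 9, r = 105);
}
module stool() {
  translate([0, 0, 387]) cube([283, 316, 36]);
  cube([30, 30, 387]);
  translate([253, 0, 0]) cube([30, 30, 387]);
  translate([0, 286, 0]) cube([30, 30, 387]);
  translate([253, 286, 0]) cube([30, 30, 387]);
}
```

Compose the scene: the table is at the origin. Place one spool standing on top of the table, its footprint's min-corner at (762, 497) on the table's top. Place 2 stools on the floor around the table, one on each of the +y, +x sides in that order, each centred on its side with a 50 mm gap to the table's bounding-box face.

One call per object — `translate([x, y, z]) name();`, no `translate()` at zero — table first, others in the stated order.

table();
translate([762, 497, 718]) spool();
translate([519, 940, 0]) stool();
translate([1371, 287, 0]) stool();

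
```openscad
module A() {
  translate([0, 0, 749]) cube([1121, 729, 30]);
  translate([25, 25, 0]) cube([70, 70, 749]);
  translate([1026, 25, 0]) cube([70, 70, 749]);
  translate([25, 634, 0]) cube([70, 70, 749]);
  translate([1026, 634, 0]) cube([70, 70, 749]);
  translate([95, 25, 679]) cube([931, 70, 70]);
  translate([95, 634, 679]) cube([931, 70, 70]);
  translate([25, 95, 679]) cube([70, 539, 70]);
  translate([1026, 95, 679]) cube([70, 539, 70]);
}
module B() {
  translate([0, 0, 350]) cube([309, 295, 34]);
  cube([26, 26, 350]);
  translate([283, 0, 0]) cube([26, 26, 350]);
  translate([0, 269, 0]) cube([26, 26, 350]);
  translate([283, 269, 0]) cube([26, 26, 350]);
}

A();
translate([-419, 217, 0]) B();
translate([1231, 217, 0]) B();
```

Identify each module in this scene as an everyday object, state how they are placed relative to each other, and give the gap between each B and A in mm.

Each stool's nearest face is 110 mm from the table's bounding box.

A is a table. B is a stool. Two stools sit around the table at the −x, +x sides. The gap between each stool and the table is 110 mm.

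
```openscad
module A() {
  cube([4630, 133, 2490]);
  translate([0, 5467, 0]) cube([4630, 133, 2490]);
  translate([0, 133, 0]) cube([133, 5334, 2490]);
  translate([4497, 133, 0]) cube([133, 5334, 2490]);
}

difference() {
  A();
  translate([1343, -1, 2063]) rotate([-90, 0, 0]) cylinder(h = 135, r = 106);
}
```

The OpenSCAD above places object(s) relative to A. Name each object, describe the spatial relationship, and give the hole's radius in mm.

A is a house frame. The house frame has a circular hole through its front wall. The hole's radius is 106 mm.

The subtracted cylinder has r = 106 mm.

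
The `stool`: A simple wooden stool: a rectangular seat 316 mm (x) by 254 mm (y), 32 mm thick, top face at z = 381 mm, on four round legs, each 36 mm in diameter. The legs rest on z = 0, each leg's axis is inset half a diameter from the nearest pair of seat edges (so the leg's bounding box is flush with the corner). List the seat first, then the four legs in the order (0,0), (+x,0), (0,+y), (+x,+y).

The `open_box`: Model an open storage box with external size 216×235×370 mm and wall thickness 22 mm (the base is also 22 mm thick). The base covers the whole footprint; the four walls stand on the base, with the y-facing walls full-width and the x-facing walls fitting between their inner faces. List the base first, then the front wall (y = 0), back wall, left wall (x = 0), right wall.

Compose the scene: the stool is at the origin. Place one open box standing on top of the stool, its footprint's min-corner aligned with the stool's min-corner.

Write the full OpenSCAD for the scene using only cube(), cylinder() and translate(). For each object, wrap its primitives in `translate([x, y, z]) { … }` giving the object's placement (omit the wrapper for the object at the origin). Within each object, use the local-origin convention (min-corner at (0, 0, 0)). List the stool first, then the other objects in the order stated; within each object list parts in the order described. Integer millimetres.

translate([0, 0, 349]) cube([316, 254, 32]);
translate([18, 18, 0]) cylinder(h = 349, r = 18);
translate([298, 18, 0]) cylinder(h = 349, r = 18);
translate([18, 236, 0]) cylinder(h = 349, r = 18);
translate([298, 236, 0]) cylinder(h = 349, r = 18);
translate([0, 0, 381]) {
  cube([216, 235, 22]);
  translate([0, 0, 22]) cube([216, 22, 348]);
  translate([0, 213, 22]) cube([216, 22, 348]);
  translate([0, 22, 22]) cube([22, 191, 348]);
  translate([194, 22, 22]) cube([22, 191, 348]);
}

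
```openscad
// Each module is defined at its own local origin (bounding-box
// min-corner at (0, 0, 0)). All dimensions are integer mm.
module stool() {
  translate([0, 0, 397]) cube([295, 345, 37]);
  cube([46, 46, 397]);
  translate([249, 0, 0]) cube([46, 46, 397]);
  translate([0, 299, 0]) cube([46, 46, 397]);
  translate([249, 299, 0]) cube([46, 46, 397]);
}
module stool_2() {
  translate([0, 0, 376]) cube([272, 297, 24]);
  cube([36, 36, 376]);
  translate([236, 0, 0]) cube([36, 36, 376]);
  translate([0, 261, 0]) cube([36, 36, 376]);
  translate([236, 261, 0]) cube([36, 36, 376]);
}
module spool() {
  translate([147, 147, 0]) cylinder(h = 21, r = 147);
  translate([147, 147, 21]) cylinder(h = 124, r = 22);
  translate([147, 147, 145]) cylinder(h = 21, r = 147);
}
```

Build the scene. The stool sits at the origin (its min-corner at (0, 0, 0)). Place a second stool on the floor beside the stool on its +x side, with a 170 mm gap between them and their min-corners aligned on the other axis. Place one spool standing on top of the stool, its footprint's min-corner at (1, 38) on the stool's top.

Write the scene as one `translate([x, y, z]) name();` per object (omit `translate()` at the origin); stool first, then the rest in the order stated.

stool();
translate([465, 0, 0]) stool_2();
translate([1, 38, 434]) spool();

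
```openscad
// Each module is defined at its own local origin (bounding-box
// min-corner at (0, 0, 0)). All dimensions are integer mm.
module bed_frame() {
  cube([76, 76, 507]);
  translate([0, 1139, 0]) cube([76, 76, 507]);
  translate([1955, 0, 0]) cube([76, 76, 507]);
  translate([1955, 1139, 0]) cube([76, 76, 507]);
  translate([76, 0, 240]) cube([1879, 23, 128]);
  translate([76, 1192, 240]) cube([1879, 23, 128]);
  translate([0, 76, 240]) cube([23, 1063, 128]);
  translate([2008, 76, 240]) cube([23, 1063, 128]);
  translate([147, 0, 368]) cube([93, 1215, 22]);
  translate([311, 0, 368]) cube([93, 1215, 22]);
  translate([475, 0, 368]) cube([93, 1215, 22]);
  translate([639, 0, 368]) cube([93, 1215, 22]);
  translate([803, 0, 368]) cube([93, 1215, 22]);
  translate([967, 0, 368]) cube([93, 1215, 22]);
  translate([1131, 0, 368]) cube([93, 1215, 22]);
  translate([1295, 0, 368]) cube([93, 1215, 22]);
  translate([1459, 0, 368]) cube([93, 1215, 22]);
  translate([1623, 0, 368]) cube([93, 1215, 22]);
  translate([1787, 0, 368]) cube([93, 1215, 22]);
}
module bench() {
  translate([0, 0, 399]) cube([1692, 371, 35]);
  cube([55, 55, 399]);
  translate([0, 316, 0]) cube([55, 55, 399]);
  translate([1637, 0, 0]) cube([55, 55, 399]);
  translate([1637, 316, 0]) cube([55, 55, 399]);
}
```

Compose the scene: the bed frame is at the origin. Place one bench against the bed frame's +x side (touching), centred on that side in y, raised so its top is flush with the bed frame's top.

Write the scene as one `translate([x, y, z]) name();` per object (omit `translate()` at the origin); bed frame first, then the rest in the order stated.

bed_frame();
translate([2031, 422, 73]) bench();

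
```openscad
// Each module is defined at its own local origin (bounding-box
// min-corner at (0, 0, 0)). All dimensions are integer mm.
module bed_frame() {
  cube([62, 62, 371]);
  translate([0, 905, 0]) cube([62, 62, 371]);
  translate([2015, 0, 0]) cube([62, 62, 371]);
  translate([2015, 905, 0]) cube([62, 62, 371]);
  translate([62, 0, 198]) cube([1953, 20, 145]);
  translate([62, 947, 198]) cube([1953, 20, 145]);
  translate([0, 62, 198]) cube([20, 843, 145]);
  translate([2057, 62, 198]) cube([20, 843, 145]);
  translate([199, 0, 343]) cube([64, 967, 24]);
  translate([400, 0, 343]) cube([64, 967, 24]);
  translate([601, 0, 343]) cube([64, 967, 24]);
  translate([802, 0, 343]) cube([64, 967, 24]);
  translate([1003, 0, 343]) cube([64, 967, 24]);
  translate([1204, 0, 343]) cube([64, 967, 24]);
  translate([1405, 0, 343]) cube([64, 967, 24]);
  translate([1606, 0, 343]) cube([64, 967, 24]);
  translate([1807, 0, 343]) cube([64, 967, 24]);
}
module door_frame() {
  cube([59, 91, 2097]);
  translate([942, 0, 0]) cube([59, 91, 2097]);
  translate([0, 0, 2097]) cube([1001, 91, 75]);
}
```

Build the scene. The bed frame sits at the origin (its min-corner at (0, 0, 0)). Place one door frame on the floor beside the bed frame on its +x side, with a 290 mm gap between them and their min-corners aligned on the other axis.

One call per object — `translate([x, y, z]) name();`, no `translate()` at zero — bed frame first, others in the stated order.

bed_frame();
translate([2367, 0, 0]) door_frame();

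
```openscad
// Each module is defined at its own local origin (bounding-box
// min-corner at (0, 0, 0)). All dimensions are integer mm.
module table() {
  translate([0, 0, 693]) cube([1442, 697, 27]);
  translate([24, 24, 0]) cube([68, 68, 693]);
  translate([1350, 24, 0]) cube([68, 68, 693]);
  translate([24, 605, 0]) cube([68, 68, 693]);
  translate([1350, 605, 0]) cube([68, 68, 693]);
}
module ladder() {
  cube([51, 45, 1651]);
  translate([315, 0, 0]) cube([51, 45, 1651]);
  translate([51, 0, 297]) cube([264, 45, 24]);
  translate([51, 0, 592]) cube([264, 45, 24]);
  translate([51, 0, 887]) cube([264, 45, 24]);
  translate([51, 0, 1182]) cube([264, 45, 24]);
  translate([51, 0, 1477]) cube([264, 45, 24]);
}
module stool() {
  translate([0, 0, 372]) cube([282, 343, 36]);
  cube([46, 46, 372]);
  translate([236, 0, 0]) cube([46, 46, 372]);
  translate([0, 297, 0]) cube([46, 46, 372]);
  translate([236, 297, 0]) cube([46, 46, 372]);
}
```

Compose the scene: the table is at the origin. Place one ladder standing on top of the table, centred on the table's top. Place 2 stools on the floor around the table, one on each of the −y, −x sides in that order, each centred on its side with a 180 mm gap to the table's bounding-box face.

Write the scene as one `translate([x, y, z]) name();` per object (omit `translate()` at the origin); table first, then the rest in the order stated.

table();
translate([538, 326, 720]) ladder();
translate([580, -523, 0]) stool();
translate([-462, 177, 0]) stool();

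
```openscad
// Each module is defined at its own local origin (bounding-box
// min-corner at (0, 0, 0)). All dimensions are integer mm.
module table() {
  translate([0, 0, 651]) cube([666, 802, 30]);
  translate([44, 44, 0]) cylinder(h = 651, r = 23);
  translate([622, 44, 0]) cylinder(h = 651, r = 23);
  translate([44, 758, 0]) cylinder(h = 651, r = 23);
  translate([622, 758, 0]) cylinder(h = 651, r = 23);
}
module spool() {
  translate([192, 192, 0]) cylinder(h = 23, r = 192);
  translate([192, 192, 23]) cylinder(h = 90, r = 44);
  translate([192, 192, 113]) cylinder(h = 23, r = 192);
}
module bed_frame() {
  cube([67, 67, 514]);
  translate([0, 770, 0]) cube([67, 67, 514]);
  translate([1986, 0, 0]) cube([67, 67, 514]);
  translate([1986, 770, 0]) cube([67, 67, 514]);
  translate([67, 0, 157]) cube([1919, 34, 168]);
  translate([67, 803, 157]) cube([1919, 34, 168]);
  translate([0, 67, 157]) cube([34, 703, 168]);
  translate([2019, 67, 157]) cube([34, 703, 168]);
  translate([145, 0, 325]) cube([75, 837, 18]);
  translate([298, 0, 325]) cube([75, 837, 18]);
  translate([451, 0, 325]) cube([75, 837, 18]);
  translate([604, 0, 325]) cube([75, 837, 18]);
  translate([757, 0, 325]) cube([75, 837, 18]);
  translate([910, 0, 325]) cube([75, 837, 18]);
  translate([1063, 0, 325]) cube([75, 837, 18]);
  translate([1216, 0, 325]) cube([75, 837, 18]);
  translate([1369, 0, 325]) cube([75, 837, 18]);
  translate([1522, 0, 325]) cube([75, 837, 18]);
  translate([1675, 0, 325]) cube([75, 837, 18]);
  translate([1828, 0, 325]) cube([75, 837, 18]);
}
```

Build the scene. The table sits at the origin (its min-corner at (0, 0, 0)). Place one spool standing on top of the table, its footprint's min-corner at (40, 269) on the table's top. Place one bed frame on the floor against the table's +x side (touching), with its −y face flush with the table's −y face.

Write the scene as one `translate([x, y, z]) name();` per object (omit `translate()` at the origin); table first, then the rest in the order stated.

table();
translate([40, 269, 681]) spool();
translate([666, 0, 0]) bed_frame();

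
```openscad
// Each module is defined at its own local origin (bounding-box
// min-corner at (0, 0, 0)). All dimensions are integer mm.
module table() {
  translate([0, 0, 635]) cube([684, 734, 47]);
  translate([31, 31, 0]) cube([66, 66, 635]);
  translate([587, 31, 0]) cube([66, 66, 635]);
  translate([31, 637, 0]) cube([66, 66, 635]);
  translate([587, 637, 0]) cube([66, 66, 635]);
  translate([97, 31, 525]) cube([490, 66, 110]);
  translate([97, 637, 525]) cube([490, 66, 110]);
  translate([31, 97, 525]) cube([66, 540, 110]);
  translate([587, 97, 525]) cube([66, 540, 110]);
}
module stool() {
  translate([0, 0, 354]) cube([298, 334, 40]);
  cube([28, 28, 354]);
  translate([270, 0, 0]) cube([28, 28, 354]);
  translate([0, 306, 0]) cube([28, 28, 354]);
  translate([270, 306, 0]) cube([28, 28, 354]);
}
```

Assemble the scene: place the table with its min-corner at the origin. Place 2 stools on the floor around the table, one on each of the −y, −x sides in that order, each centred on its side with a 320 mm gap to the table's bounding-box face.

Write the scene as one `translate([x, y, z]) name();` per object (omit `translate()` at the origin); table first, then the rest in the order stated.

table();
translate([193, -654, 0]) stool();
translate([-618, 200, 0]) stool();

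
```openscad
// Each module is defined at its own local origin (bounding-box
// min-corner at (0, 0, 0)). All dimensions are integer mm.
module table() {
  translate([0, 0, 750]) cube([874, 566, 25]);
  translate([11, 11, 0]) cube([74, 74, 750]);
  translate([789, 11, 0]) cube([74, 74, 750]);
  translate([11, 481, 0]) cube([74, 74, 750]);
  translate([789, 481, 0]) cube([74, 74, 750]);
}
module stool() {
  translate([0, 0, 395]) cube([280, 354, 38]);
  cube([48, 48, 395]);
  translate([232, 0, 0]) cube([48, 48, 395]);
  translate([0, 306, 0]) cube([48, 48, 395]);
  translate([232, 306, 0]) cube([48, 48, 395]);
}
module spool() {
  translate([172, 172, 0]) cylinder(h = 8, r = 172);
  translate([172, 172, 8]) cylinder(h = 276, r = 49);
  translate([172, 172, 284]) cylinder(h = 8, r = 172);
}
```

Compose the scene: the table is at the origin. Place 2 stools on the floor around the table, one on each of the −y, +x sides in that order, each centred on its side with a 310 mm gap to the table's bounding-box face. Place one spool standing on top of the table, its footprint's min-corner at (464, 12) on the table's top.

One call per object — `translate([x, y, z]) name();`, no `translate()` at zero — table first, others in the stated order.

table();
translate([297, -664, 0]) stool();
translate([1184, 106, 0]) stool();
translate([464, 12, 775]) spool();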